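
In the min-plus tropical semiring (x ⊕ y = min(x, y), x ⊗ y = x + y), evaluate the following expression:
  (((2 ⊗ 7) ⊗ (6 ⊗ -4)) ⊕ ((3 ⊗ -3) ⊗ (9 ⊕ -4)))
(((2 ⊗ 7) ⊗ (6 ⊗ -4)) ⊕ ((3 ⊗ -3) ⊗ (9 ⊕ -4))) = -4

Expand innermost to outermost. Recall ⊕ takes the minimum of its arguments and ⊗ takes their sum. Working out the expression (((2 ⊗ 7) ⊗ (6 ⊗ -4)) ⊕ ((3 ⊗ -3) ⊗ (9 ⊕ -4))) gives -4.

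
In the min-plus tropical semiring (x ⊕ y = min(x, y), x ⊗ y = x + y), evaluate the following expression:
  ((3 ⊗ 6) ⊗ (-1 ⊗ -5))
((3 ⊗ 6) ⊗ (-1 ⊗ -5)) = 3

Expand innermost to outermost. Recall ⊕ takes the minimum of its arguments and ⊗ takes their sum. Working out the expression ((3 ⊗ 6) ⊗ (-1 ⊗ -5)) gives 3.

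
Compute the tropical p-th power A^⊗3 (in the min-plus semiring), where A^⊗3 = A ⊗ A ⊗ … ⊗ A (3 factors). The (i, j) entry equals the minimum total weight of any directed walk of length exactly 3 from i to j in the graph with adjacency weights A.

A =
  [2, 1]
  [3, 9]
A^⊗3 =
  [6, 5]
  [7, 6]

Each entry (A^⊗3)_ij equals the minimum over all length-3 walks i = v_0 → v_1 → … → v_3 = j of Σ_t A[v_t][v_{t+1}]. For example, for (i, j) = (0, 1) we minimise over 4 possible intermediate vertex sequences; the minimum is 5, attained along the walk 0 → 0 → 0 → 1.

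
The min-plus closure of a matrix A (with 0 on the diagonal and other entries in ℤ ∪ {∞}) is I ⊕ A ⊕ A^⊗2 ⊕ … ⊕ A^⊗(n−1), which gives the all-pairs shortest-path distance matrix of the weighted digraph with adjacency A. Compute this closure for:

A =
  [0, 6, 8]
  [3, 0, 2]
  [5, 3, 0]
Closure =
  [0, 6, 8]
  [3, 0, 2]
  [5, 3, 0]

This is the Floyd-Warshall all-pairs shortest-path computation. For each intermediate vertex k = 0, 1, …, 2, update dist[i][j] ← min(dist[i][j], dist[i][k] + dist[k][j]). The final matrix gives, for each (i, j), the minimum total weight of any directed path from i to j (possibly empty when i = j).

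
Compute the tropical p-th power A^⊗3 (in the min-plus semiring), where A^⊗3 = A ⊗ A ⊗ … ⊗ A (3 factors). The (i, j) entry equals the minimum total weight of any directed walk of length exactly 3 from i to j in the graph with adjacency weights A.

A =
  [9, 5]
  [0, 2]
A^⊗3 =
  [7, 9]
  [4, 6]

Each entry (A^⊗3)_ij equals the minimum over all length-3 walks i = v_0 → v_1 → … → v_3 = j of Σ_t A[v_t][v_{t+1}]. For example, for (i, j) = (0, 1) we minimise over 4 possible intermediate vertex sequences; the minimum is 9, attained along the walk 0 → 1 → 1 → 1.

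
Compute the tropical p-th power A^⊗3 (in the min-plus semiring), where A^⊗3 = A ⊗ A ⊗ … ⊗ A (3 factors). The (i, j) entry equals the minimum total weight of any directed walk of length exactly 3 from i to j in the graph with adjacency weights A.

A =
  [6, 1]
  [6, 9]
A^⊗3 =
  [13, 8]
  [13, 13]

Each entry (A^⊗3)_ij equals the minimum over all length-3 walks i = v_0 → v_1 → … → v_3 = j of Σ_t A[v_t][v_{t+1}]. For example, for (i, j) = (0, 1) we minimise over 4 possible intermediate vertex sequences; the minimum is 8, attained along the walk 0 → 1 → 0 → 1.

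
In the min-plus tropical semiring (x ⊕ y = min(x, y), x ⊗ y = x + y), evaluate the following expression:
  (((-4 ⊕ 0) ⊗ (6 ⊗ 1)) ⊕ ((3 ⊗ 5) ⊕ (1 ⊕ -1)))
(((-4 ⊕ 0) ⊗ (6 ⊗ 1)) ⊕ ((3 ⊗ 5) ⊕ (1 ⊕ -1))) = -1

Expand innermost to outermost. Recall ⊕ takes the minimum of its arguments and ⊗ takes their sum. Working out the expression (((-4 ⊕ 0) ⊗ (6 ⊗ 1)) ⊕ ((3 ⊗ 5) ⊕ (1 ⊕ -1))) gives -1.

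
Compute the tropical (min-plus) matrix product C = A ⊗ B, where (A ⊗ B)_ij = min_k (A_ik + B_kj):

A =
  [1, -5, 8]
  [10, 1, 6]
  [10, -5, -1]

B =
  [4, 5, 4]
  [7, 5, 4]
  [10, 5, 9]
A ⊗ B =
  [2, 0, -1]
  [8, 6, 5]
  [2, 0, -1]

Apply the min-plus product entry-by-entry:
  C[0][0] = min over k of (A[0][0] + B[0][0] = 1 + 4 = 5, A[0][1] + B[1][0] = -5 + 7 = 2, A[0][2] + B[2][0] = 8 + 10 = 18) = 2 (attained at k = 1)
  C[0][1] = min over k of (A[0][0] + B[0][1] = 1 + 5 = 6, A[0][1] + B[1][1] = -5 + 5 = 0, A[0][2] + B[2][1] = 8 + 5 = 13) = 0 (attained at k = 1)
  C[0][2] = min over k of (A[0][0] + B[0][2] = 1 + 4 = 5, A[0][1] + B[1][2] = -5 + 4 = -1, A[0][2] + B[2][2] = 8 + 9 = 17) = -1 (attained at k = 1)
  C[1][0] = min over k of (A[1][0] + B[0][0] = 10 + 4 = 14, A[1][1] + B[1][0] = 1 + 7 = 8, A[1][2] + B[2][0] = 6 + 10 = 16) = 8 (attained at k = 1)
  C[1][1] = min over k of (A[1][0] + B[0][1] = 10 + 5 = 15, A[1][1] + B[1][1] = 1 + 5 = 6, A[1][2] + B[2][1] = 6 + 5 = 11) = 6 (attained at k = 1)
  C[1][2] = min over k of (A[1][0] + B[0][2] = 10 + 4 = 14, A[1][1] + B[1][2] = 1 + 4 = 5, A[1][2] + B[2][2] = 6 + 9 = 15) = 5 (attained at k = 1)
  C[2][0] = min over k of (A[2][0] + B[0][0] = 10 + 4 = 14, A[2][1] + B[1][0] = -5 + 7 = 2, A[2][2] + B[2][0] = -1 + 10 = 9) = 2 (attained at k = 1)
  C[2][1] = min over k of (A[2][0] + B[0][1] = 10 + 5 = 15, A[2][1] + B[1][1] = -5 + 5 = 0, A[2][2] + B[2][1] = -1 + 5 = 4) = 0 (attained at k = 1)
  C[2][2] = min over k of (A[2][0] + B[0][2] = 10 + 4 = 14, A[2][1] + B[1][2] = -5 + 4 = -1, A[2][2] + B[2][2] = -1 + 9 = 8) = -1 (attained at k = 1)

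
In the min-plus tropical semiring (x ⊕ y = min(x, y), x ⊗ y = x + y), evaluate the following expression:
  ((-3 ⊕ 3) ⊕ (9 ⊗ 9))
((-3 ⊕ 3) ⊕ (9 ⊗ 9)) = -3

Expand innermost to outermost. Recall ⊕ takes the minimum of its arguments and ⊗ takes their sum. Working out the expression ((-3 ⊕ 3) ⊕ (9 ⊗ 9)) gives -3.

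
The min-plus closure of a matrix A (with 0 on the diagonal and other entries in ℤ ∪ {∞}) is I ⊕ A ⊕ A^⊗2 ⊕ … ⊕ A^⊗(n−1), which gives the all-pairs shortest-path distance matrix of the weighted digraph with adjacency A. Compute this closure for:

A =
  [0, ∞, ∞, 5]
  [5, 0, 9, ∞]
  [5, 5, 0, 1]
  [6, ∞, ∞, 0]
Closure =
  [0, ∞, ∞, 5]
  [5, 0, 9, 10]
  [5, 5, 0, 1]
  [6, ∞, ∞, 0]

This is the Floyd-Warshall all-pairs shortest-path computation. For each intermediate vertex k = 0, 1, …, 3, update dist[i][j] ← min(dist[i][j], dist[i][k] + dist[k][j]). The final matrix gives, for each (i, j), the minimum total weight of any directed path from i to j (possibly empty when i = j).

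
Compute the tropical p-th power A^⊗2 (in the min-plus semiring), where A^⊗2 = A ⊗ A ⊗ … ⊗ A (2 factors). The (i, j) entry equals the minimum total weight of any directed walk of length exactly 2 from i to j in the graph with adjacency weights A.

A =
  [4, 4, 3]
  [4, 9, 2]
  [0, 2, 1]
A^⊗2 =
  [3, 5, 4]
  [2, 4, 3]
  [1, 3, 2]

Each entry (A^⊗2)_ij equals the minimum over all length-2 walks i = v_0 → v_1 → … → v_2 = j of Σ_t A[v_t][v_{t+1}]. For example, for (i, j) = (0, 2) we minimise over 3 possible intermediate vertex sequences; the minimum is 4, attained along the walk 0 → 2 → 2.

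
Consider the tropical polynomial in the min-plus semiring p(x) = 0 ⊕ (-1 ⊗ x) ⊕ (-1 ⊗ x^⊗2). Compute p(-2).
p(-2) = -5

A tropical monomial a ⊗ x^⊗i evaluates to a + i · x. Evaluating each term at x = -2:
  Term 0 contributes 0 + 0 · -2 = 0
  Term 1 contributes -1 + 1 · -2 = -3
  Term 2 contributes -1 + 2 · -2 = -5
p(-2) = ⊕ of these = min[0, -3, -5] = -5.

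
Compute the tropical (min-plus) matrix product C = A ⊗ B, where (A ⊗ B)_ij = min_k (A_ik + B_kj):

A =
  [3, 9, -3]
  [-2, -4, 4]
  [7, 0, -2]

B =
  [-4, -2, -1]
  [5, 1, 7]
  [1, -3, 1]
A ⊗ B =
  [-2, -6, -2]
  [-6, -4, -3]
  [-1, -5, -1]

Apply the min-plus product entry-by-entry:
  C[0][0] = min over k of (A[0][0] + B[0][0] = 3 + -4 = -1, A[0][1] + B[1][0] = 9 + 5 = 14, A[0][2] + B[2][0] = -3 + 1 = -2) = -2 (attained at k = 2)
  C[0][1] = min over k of (A[0][0] + B[0][1] = 3 + -2 = 1, A[0][1] + B[1][1] = 9 + 1 = 10, A[0][2] + B[2][1] = -3 + -3 = -6) = -6 (attained at k = 2)
  C[0][2] = min over k of (A[0][0] + B[0][2] = 3 + -1 = 2, A[0][1] + B[1][2] = 9 + 7 = 16, A[0][2] + B[2][2] = -3 + 1 = -2) = -2 (attained at k = 2)
  C[1][0] = min over k of (A[1][0] + B[0][0] = -2 + -4 = -6, A[1][1] + B[1][0] = -4 + 5 = 1, A[1][2] + B[2][0] = 4 + 1 = 5) = -6 (attained at k = 0)
  C[1][1] = min over k of (A[1][0] + B[0][1] = -2 + -2 = -4, A[1][1] + B[1][1] = -4 + 1 = -3, A[1][2] + B[2][1] = 4 + -3 = 1) = -4 (attained at k = 0)
  C[1][2] = min over k of (A[1][0] + B[0][2] = -2 + -1 = -3, A[1][1] + B[1][2] = -4 + 7 = 3, A[1][2] + B[2][2] = 4 + 1 = 5) = -3 (attained at k = 0)
  C[2][0] = min over k of (A[2][0] + B[0][0] = 7 + -4 = 3, A[2][1] + B[1][0] = 0 + 5 = 5, A[2][2] + B[2][0] = -2 + 1 = -1) = -1 (attained at k = 2)
  C[2][1] = min over k of (A[2][0] + B[0][1] = 7 + -2 = 5, A[2][1] + B[1][1] = 0 + 1 = 1, A[2][2] + B[2][1] = -2 + -3 = -5) = -5 (attained at k = 2)
  C[2][2] = min over k of (A[2][0] + B[0][2] = 7 + -1 = 6, A[2][1] + B[1][2] = 0 + 7 = 7, A[2][2] + B[2][2] = -2 + 1 = -1) = -1 (attained at k = 2)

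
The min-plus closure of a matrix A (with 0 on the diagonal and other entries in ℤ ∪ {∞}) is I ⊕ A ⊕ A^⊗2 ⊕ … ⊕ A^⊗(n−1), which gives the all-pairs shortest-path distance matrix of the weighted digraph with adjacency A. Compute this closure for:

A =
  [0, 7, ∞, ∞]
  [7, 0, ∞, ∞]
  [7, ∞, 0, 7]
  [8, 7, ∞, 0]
Closure =
  [0, 7, ∞, ∞]
  [7, 0, ∞, ∞]
  [7, 14, 0, 7]
  [8, 7, ∞, 0]

This is the Floyd-Warshall all-pairs shortest-path computation. For each intermediate vertex k = 0, 1, …, 3, update dist[i][j] ← min(dist[i][j], dist[i][k] + dist[k][j]). The final matrix gives, for each (i, j), the minimum total weight of any directed path from i to j (possibly empty when i = j).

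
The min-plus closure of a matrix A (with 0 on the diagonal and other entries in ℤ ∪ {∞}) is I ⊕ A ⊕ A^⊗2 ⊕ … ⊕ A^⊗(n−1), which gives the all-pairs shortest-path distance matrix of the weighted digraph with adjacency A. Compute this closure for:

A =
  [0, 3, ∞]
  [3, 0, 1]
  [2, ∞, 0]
Closure =
  [0, 3, 4]
  [3, 0, 1]
  [2, 5, 0]

This is the Floyd-Warshall all-pairs shortest-path computation. For each intermediate vertex k = 0, 1, …, 2, update dist[i][j] ← min(dist[i][j], dist[i][k] + dist[k][j]). The final matrix gives, for each (i, j), the minimum total weight of any directed path from i to j (possibly empty when i = j).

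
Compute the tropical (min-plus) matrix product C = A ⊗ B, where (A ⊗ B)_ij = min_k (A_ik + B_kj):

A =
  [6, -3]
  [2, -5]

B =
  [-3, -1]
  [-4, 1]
A ⊗ B =
  [-7, -2]
  [-9, -4]

Apply the min-plus product entry-by-entry:
  C[0][0] = min over k of (A[0][0] + B[0][0] = 6 + -3 = 3, A[0][1] + B[1][0] = -3 + -4 = -7) = -7 (attained at k = 1)
  C[0][1] = min over k of (A[0][0] + B[0][1] = 6 + -1 = 5, A[0][1] + B[1][1] = -3 + 1 = -2) = -2 (attained at k = 1)
  C[1][0] = min over k of (A[1][0] + B[0][0] = 2 + -3 = -1, A[1][1] + B[1][0] = -5 + -4 = -9) = -9 (attained at k = 1)
  C[1][1] = min over k of (A[1][0] + B[0][1] = 2 + -1 = 1, A[1][1] + B[1][1] = -5 + 1 = -4) = -4 (attained at k = 1)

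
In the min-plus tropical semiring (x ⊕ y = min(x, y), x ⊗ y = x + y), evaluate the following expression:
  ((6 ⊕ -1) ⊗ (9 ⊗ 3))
((6 ⊕ -1) ⊗ (9 ⊗ 3)) = 11

Expand innermost to outermost. Recall ⊕ takes the minimum of its arguments and ⊗ takes their sum. Working out the expression ((6 ⊕ -1) ⊗ (9 ⊗ 3)) gives 11.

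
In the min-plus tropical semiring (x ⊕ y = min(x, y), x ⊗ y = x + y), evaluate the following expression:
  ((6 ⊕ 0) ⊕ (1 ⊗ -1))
((6 ⊕ 0) ⊕ (1 ⊗ -1)) = 0

Expand innermost to outermost. Recall ⊕ takes the minimum of its arguments and ⊗ takes their sum. Working out the expression ((6 ⊕ 0) ⊕ (1 ⊗ -1)) gives 0.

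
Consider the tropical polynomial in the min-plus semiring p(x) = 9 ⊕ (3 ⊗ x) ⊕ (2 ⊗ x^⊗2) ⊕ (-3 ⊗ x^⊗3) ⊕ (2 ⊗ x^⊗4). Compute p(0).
p(0) = -3

A tropical monomial a ⊗ x^⊗i evaluates to a + i · x. Evaluating each term at x = 0:
  Term 0 contributes 9 + 0 · 0 = 9
  Term 1 contributes 3 + 1 · 0 = 3
  Term 2 contributes 2 + 2 · 0 = 2
  Term 3 contributes -3 + 3 · 0 = -3
  Term 4 contributes 2 + 4 · 0 = 2
p(0) = ⊕ of these = min[9, 3, 2, -3, 2] = -3.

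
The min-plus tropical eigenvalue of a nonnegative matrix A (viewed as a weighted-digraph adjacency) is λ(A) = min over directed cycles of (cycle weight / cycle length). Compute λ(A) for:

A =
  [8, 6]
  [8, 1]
λ(A) = 1

Enumerate directed cycles and compute their means (weight / length). Sample:
  cycle 0 → 0: weight = 8, length = 1, mean = 8/1 ≈ 8.000
  cycle 1 → 1: weight = 1, length = 1, mean = 1/1 ≈ 1.000
  cycle 0 → 1 → 0: weight = 14, length = 2, mean = 14/2 ≈ 7.000
  cycle 1 → 0 → 1: weight = 14, length = 2, mean = 14/2 ≈ 7.000
Minimum mean = 1.000, attained e.g. along the cycle 1 → 1 with weight 1 and length 1. So λ(A) = 1/1 = 1.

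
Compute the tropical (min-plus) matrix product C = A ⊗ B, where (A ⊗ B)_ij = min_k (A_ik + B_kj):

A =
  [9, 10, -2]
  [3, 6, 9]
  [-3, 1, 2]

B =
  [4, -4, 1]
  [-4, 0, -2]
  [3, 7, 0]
A ⊗ B =
  [1, 5, -2]
  [2, -1, 4]
  [-3, -7, -2]

Apply the min-plus product entry-by-entry:
  C[0][0] = min over k of (A[0][0] + B[0][0] = 9 + 4 = 13, A[0][1] + B[1][0] = 10 + -4 = 6, A[0][2] + B[2][0] = -2 + 3 = 1) = 1 (attained at k = 2)
  C[0][1] = min over k of (A[0][0] + B[0][1] = 9 + -4 = 5, A[0][1] + B[1][1] = 10 + 0 = 10, A[0][2] + B[2][1] = -2 + 7 = 5) = 5 (attained at k = 0)
  C[0][2] = min over k of (A[0][0] + B[0][2] = 9 + 1 = 10, A[0][1] + B[1][2] = 10 + -2 = 8, A[0][2] + B[2][2] = -2 + 0 = -2) = -2 (attained at k = 2)
  C[1][0] = min over k of (A[1][0] + B[0][0] = 3 + 4 = 7, A[1][1] + B[1][0] = 6 + -4 = 2, A[1][2] + B[2][0] = 9 + 3 = 12) = 2 (attained at k = 1)
  C[1][1] = min over k of (A[1][0] + B[0][1] = 3 + -4 = -1, A[1][1] + B[1][1] = 6 + 0 = 6, A[1][2] + B[2][1] = 9 + 7 = 16) = -1 (attained at k = 0)
  C[1][2] = min over k of (A[1][0] + B[0][2] = 3 + 1 = 4, A[1][1] + B[1][2] = 6 + -2 = 4, A[1][2] + B[2][2] = 9 + 0 = 9) = 4 (attained at k = 0)
  C[2][0] = min over k of (A[2][0] + B[0][0] = -3 + 4 = 1, A[2][1] + B[1][0] = 1 + -4 = -3, A[2][2] + B[2][0] = 2 + 3 = 5) = -3 (attained at k = 1)
  C[2][1] = min over k of (A[2][0] + B[0][1] = -3 + -4 = -7, A[2][1] + B[1][1] = 1 + 0 = 1, A[2][2] + B[2][1] = 2 + 7 = 9) = -7 (attained at k = 0)
  C[2][2] = min over k of (A[2][0] + B[0][2] = -3 + 1 = -2, A[2][1] + B[1][2] = 1 + -2 = -1, A[2][2] + B[2][2] = 2 + 0 = 2) = -2 (attained at k = 0)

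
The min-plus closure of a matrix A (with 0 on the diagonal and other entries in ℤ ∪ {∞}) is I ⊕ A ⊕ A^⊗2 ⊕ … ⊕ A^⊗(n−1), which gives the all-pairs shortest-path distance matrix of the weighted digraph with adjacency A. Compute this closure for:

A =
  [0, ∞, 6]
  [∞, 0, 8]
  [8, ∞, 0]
Closure =
  [0, ∞, 6]
  [16, 0, 8]
  [8, ∞, 0]

This is the Floyd-Warshall all-pairs shortest-path computation. For each intermediate vertex k = 0, 1, …, 2, update dist[i][j] ← min(dist[i][j], dist[i][k] + dist[k][j]). The final matrix gives, for each (i, j), the minimum total weight of any directed path from i to j (possibly empty when i = j).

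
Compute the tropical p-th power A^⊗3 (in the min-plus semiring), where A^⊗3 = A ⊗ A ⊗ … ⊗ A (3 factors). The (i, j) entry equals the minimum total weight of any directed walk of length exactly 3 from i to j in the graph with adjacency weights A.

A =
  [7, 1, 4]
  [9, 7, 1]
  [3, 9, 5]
A^⊗3 =
  [5, 8, 7]
  [9, 5, 8]
  [10, 9, 5]

Each entry (A^⊗3)_ij equals the minimum over all length-3 walks i = v_0 → v_1 → … → v_3 = j of Σ_t A[v_t][v_{t+1}]. For example, for (i, j) = (0, 2) we minimise over 9 possible intermediate vertex sequences; the minimum is 7, attained along the walk 0 → 1 → 2 → 2.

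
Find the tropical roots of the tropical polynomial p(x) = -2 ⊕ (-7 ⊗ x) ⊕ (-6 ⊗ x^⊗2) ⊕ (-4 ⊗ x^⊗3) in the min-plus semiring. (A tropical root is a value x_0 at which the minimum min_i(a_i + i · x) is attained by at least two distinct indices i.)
Roots: {-2, -1, 5}

Each tropical root is a break point of the lower envelope of the lines y = a_i + i · x (there are 4 lines, with slopes 0, 1, ..., 3). Only the lines that attain the minimum somewhere contribute to roots; other lines are dominated. Here the surviving (envelope) indices are i = 3, i = 2, i = 1, i = 0.
Intersections between consecutive envelope lines give the roots: for adjacent envelope indices i < j the intersection is x = (a_i − a_j) / (j − i). Reading off the sorted break points: {-2, -1, 5}.
Verification: at each break x_0, at least two indices attain the minimum of min_i(a_i + i · x_0).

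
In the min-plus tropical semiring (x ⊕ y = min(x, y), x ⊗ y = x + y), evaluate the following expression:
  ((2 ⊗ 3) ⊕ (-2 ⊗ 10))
((2 ⊗ 3) ⊕ (-2 ⊗ 10)) = 5

Expand innermost to outermost. Recall ⊕ takes the minimum of its arguments and ⊗ takes their sum. Working out the expression ((2 ⊗ 3) ⊕ (-2 ⊗ 10)) gives 5.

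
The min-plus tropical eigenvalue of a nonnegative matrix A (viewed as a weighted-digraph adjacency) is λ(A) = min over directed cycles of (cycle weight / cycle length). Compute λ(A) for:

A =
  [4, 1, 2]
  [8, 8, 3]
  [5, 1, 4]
λ(A) = 2

Enumerate directed cycles and compute their means (weight / length). Sample:
  cycle 0 → 0: weight = 4, length = 1, mean = 4/1 ≈ 4.000
  cycle 1 → 1: weight = 8, length = 1, mean = 8/1 ≈ 8.000
  cycle 2 → 2: weight = 4, length = 1, mean = 4/1 ≈ 4.000
  cycle 0 → 1 → 0: weight = 9, length = 2, mean = 9/2 ≈ 4.500
  cycle 0 → 2 → 0: weight = 7, length = 2, mean = 7/2 ≈ 3.500
  cycle 1 → 0 → 1: weight = 9, length = 2, mean = 9/2 ≈ 4.500
Minimum mean = 2.000, attained e.g. along the cycle 1 → 2 → 1 with weight 4 and length 2. So λ(A) = 4/2 = 2.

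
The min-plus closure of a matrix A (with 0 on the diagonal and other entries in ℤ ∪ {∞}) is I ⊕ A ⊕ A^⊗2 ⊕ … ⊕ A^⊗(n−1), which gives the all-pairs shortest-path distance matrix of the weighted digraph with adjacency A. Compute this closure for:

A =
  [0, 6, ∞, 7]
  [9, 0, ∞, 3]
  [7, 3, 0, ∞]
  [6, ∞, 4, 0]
Closure =
  [0, 6, 11, 7]
  [9, 0, 7, 3]
  [7, 3, 0, 6]
  [6, 7, 4, 0]

This is the Floyd-Warshall all-pairs shortest-path computation. For each intermediate vertex k = 0, 1, …, 3, update dist[i][j] ← min(dist[i][j], dist[i][k] + dist[k][j]). The final matrix gives, for each (i, j), the minimum total weight of any directed path from i to j (possibly empty when i = j).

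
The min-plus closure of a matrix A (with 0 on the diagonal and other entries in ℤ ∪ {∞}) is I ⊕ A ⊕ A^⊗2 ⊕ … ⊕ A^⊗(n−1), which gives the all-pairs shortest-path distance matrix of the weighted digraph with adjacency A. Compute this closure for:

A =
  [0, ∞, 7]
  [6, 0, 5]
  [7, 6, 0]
Closure =
  [0, 13, 7]
  [6, 0, 5]
  [7, 6, 0]

This is the Floyd-Warshall all-pairs shortest-path computation. For each intermediate vertex k = 0, 1, …, 2, update dist[i][j] ← min(dist[i][j], dist[i][k] + dist[k][j]). The final matrix gives, for each (i, j), the minimum total weight of any directed path from i to j (possibly empty when i = j).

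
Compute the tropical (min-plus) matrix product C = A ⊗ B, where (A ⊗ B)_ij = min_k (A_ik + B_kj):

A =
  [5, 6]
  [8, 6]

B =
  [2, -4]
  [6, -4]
A ⊗ B =
  [7, 1]
  [10, 2]

Apply the min-plus product entry-by-entry:
  C[0][0] = min over k of (A[0][0] + B[0][0] = 5 + 2 = 7, A[0][1] + B[1][0] = 6 + 6 = 12) = 7 (attained at k = 0)
  C[0][1] = min over k of (A[0][0] + B[0][1] = 5 + -4 = 1, A[0][1] + B[1][1] = 6 + -4 = 2) = 1 (attained at k = 0)
  C[1][0] = min over k of (A[1][0] + B[0][0] = 8 + 2 = 10, A[1][1] + B[1][0] = 6 + 6 = 12) = 10 (attained at k = 0)
  C[1][1] = min over k of (A[1][0] + B[0][1] = 8 + -4 = 4, A[1][1] + B[1][1] = 6 + -4 = 2) = 2 (attained at k = 1)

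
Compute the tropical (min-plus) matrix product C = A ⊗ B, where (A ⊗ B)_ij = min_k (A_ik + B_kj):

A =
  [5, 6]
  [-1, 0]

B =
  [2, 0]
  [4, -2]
A ⊗ B =
  [7, 4]
  [1, -2]

Apply the min-plus product entry-by-entry:
  C[0][0] = min over k of (A[0][0] + B[0][0] = 5 + 2 = 7, A[0][1] + B[1][0] = 6 + 4 = 10) = 7 (attained at k = 0)
  C[0][1] = min over k of (A[0][0] + B[0][1] = 5 + 0 = 5, A[0][1] + B[1][1] = 6 + -2 = 4) = 4 (attained at k = 1)
  C[1][0] = min over k of (A[1][0] + B[0][0] = -1 + 2 = 1, A[1][1] + B[1][0] = 0 + 4 = 4) = 1 (attained at k = 0)
  C[1][1] = min over k of (A[1][0] + B[0][1] = -1 + 0 = -1, A[1][1] + B[1][1] = 0 + -2 = -2) = -2 (attained at k = 1)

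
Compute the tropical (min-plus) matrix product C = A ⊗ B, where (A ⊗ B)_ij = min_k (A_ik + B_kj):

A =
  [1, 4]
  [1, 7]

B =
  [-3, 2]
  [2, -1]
A ⊗ B =
  [-2, 3]
  [-2, 3]

Apply the min-plus product entry-by-entry:
  C[0][0] = min over k of (A[0][0] + B[0][0] = 1 + -3 = -2, A[0][1] + B[1][0] = 4 + 2 = 6) = -2 (attained at k = 0)
  C[0][1] = min over k of (A[0][0] + B[0][1] = 1 + 2 = 3, A[0][1] + B[1][1] = 4 + -1 = 3) = 3 (attained at k = 0)
  C[1][0] = min over k of (A[1][0] + B[0][0] = 1 + -3 = -2, A[1][1] + B[1][0] = 7 + 2 = 9) = -2 (attained at k = 0)
  C[1][1] = min over k of (A[1][0] + B[0][1] = 1 + 2 = 3, A[1][1] + B[1][1] = 7 + -1 = 6) = 3 (attained at k = 0)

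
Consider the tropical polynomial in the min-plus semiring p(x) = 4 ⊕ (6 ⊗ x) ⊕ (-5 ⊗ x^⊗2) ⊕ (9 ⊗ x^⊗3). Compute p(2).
p(2) = -1

A tropical monomial a ⊗ x^⊗i evaluates to a + i · x. Evaluating each term at x = 2:
  Term 0 contributes 4 + 0 · 2 = 4
  Term 1 contributes 6 + 1 · 2 = 8
  Term 2 contributes -5 + 2 · 2 = -1
  Term 3 contributes 9 + 3 · 2 = 15
p(2) = ⊕ of these = min[4, 8, -1, 15] = -1.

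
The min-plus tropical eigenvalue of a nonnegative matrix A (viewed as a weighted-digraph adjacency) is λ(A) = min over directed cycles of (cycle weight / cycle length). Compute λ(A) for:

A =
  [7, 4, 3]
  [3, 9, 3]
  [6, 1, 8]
λ(A) = 2

Enumerate directed cycles and compute their means (weight / length). Sample:
  cycle 0 → 0: weight = 7, length = 1, mean = 7/1 ≈ 7.000
  cycle 1 → 1: weight = 9, length = 1, mean = 9/1 ≈ 9.000
  cycle 2 → 2: weight = 8, length = 1, mean = 8/1 ≈ 8.000
  cycle 0 → 1 → 0: weight = 7, length = 2, mean = 7/2 ≈ 3.500
  cycle 0 → 2 → 0: weight = 9, length = 2, mean = 9/2 ≈ 4.500
  cycle 1 → 0 → 1: weight = 7, length = 2, mean = 7/2 ≈ 3.500
Minimum mean = 2.000, attained e.g. along the cycle 1 → 2 → 1 with weight 4 and length 2. So λ(A) = 4/2 = 2.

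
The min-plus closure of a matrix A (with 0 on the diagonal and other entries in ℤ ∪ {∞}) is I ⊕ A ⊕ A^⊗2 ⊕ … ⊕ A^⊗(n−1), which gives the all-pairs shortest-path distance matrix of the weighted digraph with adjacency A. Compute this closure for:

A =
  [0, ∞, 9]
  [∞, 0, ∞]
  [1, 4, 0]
Closure =
  [0, 13, 9]
  [∞, 0, ∞]
  [1, 4, 0]

This is the Floyd-Warshall all-pairs shortest-path computation. For each intermediate vertex k = 0, 1, …, 2, update dist[i][j] ← min(dist[i][j], dist[i][k] + dist[k][j]). The final matrix gives, for each (i, j), the minimum total weight of any directed path from i to j (possibly empty when i = j).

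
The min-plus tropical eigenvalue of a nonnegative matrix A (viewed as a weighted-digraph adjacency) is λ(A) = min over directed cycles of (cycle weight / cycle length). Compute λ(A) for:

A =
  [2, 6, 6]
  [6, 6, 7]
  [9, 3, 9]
λ(A) = 2

Enumerate directed cycles and compute their means (weight / length). Sample:
  cycle 0 → 0: weight = 2, length = 1, mean = 2/1 ≈ 2.000
  cycle 1 → 1: weight = 6, length = 1, mean = 6/1 ≈ 6.000
  cycle 2 → 2: weight = 9, length = 1, mean = 9/1 ≈ 9.000
  cycle 0 → 1 → 0: weight = 12, length = 2, mean = 12/2 ≈ 6.000
  cycle 0 → 2 → 0: weight = 15, length = 2, mean = 15/2 ≈ 7.500
  cycle 1 → 0 → 1: weight = 12, length = 2, mean = 12/2 ≈ 6.000
Minimum mean = 2.000, attained e.g. along the cycle 0 → 0 with weight 2 and length 1. So λ(A) = 2/1 = 2.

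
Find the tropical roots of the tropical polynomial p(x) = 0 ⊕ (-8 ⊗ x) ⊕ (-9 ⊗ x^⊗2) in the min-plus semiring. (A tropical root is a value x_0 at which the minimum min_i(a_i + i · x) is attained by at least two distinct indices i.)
Roots: {1, 8}

Each tropical root is a break point of the lower envelope of the lines y = a_i + i · x (there are 3 lines, with slopes 0, 1, ..., 2). Only the lines that attain the minimum somewhere contribute to roots; other lines are dominated. Here the surviving (envelope) indices are i = 2, i = 1, i = 0.
Intersections between consecutive envelope lines give the roots: for adjacent envelope indices i < j the intersection is x = (a_i − a_j) / (j − i). Reading off the sorted break points: {1, 8}.
Verification: at each break x_0, at least two indices attain the minimum of min_i(a_i + i · x_0).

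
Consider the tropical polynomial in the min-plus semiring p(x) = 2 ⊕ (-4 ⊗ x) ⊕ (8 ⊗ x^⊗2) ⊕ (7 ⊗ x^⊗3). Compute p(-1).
p(-1) = -5

A tropical monomial a ⊗ x^⊗i evaluates to a + i · x. Evaluating each term at x = -1:
  Term 0 contributes 2 + 0 · -1 = 2
  Term 1 contributes -4 + 1 · -1 = -5
  Term 2 contributes 8 + 2 · -1 = 6
  Term 3 contributes 7 + 3 · -1 = 4
p(-1) = ⊕ of these = min[2, -5, 6, 4] = -5.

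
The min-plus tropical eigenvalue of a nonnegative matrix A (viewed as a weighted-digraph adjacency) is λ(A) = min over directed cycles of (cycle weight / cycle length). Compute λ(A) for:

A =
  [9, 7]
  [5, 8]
λ(A) = 6

Enumerate directed cycles and compute their means (weight / length). Sample:
  cycle 0 → 0: weight = 9, length = 1, mean = 9/1 ≈ 9.000
  cycle 1 → 1: weight = 8, length = 1, mean = 8/1 ≈ 8.000
  cycle 0 → 1 → 0: weight = 12, length = 2, mean = 12/2 ≈ 6.000
  cycle 1 → 0 → 1: weight = 12, length = 2, mean = 12/2 ≈ 6.000
Minimum mean = 6.000, attained e.g. along the cycle 0 → 1 → 0 with weight 12 and length 2. So λ(A) = 12/2 = 6.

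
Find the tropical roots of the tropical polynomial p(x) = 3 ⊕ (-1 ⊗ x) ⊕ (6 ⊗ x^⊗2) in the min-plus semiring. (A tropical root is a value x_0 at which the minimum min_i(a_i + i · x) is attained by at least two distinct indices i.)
Roots: {-7, 4}

Each tropical root is a break point of the lower envelope of the lines y = a_i + i · x (there are 3 lines, with slopes 0, 1, ..., 2). Only the lines that attain the minimum somewhere contribute to roots; other lines are dominated. Here the surviving (envelope) indices are i = 2, i = 1, i = 0.
Intersections between consecutive envelope lines give the roots: for adjacent envelope indices i < j the intersection is x = (a_i − a_j) / (j − i). Reading off the sorted break points: {-7, 4}.
Verification: at each break x_0, at least two indices attain the minimum of min_i(a_i + i · x_0).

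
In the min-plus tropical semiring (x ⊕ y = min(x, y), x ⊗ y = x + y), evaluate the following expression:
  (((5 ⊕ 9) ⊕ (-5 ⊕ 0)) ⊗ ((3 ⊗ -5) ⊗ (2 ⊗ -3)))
(((5 ⊕ 9) ⊕ (-5 ⊕ 0)) ⊗ ((3 ⊗ -5) ⊗ (2 ⊗ -3))) = -8

Expand innermost to outermost. Recall ⊕ takes the minimum of its arguments and ⊗ takes their sum. Working out the expression (((5 ⊕ 9) ⊕ (-5 ⊕ 0)) ⊗ ((3 ⊗ -5) ⊗ (2 ⊗ -3))) gives -8.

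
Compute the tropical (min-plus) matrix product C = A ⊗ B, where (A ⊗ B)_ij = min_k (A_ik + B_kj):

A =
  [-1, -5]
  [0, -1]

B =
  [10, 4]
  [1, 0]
A ⊗ B =
  [-4, -5]
  [0, -1]

Apply the min-plus product entry-by-entry:
  C[0][0] = min over k of (A[0][0] + B[0][0] = -1 + 10 = 9, A[0][1] + B[1][0] = -5 + 1 = -4) = -4 (attained at k = 1)
  C[0][1] = min over k of (A[0][0] + B[0][1] = -1 + 4 = 3, A[0][1] + B[1][1] = -5 + 0 = -5) = -5 (attained at k = 1)
  C[1][0] = min over k of (A[1][0] + B[0][0] = 0 + 10 = 10, A[1][1] + B[1][0] = -1 + 1 = 0) = 0 (attained at k = 1)
  C[1][1] = min over k of (A[1][0] + B[0][1] = 0 + 4 = 4, A[1][1] + B[1][1] = -1 + 0 = -1) = -1 (attained at k = 1)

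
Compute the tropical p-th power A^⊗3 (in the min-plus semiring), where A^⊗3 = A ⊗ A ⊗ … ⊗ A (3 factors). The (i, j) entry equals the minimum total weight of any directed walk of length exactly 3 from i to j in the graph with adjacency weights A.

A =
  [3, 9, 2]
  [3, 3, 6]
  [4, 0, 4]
A^⊗3 =
  [5, 5, 8]
  [9, 5, 8]
  [6, 6, 5]

Each entry (A^⊗3)_ij equals the minimum over all length-3 walks i = v_0 → v_1 → … → v_3 = j of Σ_t A[v_t][v_{t+1}]. For example, for (i, j) = (0, 2) we minimise over 9 possible intermediate vertex sequences; the minimum is 8, attained along the walk 0 → 0 → 0 → 2.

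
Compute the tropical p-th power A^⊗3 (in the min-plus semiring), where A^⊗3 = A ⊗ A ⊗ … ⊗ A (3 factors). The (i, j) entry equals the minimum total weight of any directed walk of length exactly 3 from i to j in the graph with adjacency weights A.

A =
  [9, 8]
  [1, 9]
A^⊗3 =
  [18, 17]
  [10, 18]

Each entry (A^⊗3)_ij equals the minimum over all length-3 walks i = v_0 → v_1 → … → v_3 = j of Σ_t A[v_t][v_{t+1}]. For example, for (i, j) = (0, 1) we minimise over 4 possible intermediate vertex sequences; the minimum is 17, attained along the walk 0 → 1 → 0 → 1.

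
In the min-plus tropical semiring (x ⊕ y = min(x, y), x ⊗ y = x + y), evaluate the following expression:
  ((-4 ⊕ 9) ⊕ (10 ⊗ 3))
((-4 ⊕ 9) ⊕ (10 ⊗ 3)) = -4

Expand innermost to outermost. Recall ⊕ takes the minimum of its arguments and ⊗ takes their sum. Working out the expression ((-4 ⊕ 9) ⊕ (10 ⊗ 3)) gives -4.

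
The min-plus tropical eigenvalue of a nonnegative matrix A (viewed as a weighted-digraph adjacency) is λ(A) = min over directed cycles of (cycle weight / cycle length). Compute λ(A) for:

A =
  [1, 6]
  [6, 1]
λ(A) = 1

Enumerate directed cycles and compute their means (weight / length). Sample:
  cycle 0 → 0: weight = 1, length = 1, mean = 1/1 ≈ 1.000
  cycle 1 → 1: weight = 1, length = 1, mean = 1/1 ≈ 1.000
  cycle 0 → 1 → 0: weight = 12, length = 2, mean = 12/2 ≈ 6.000
  cycle 1 → 0 → 1: weight = 12, length = 2, mean = 12/2 ≈ 6.000
Minimum mean = 1.000, attained e.g. along the cycle 0 → 0 with weight 1 and length 1. So λ(A) = 1/1 = 1.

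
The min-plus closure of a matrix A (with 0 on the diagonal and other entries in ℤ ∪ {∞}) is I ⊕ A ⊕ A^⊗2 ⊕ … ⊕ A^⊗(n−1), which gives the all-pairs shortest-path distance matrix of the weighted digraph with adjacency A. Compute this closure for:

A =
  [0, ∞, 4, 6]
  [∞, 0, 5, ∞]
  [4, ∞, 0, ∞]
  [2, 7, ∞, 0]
Closure =
  [0, 13, 4, 6]
  [9, 0, 5, 15]
  [4, 17, 0, 10]
  [2, 7, 6, 0]

This is the Floyd-Warshall all-pairs shortest-path computation. For each intermediate vertex k = 0, 1, …, 3, update dist[i][j] ← min(dist[i][j], dist[i][k] + dist[k][j]). The final matrix gives, for each (i, j), the minimum total weight of any directed path from i to j (possibly empty when i = j).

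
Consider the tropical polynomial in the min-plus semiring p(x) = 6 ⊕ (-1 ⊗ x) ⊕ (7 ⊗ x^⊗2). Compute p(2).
p(2) = 1

A tropical monomial a ⊗ x^⊗i evaluates to a + i · x. Evaluating each term at x = 2:
  Term 0 contributes 6 + 0 · 2 = 6
  Term 1 contributes -1 + 1 · 2 = 1
  Term 2 contributes 7 + 2 · 2 = 11
p(2) = ⊕ of these = min[6, 1, 11] = 1.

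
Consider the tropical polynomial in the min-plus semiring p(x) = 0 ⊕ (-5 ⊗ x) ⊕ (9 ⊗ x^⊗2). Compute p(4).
p(4) = -1

A tropical monomial a ⊗ x^⊗i evaluates to a + i · x. Evaluating each term at x = 4:
  Term 0 contributes 0 + 0 · 4 = 0
  Term 1 contributes -5 + 1 · 4 = -1
  Term 2 contributes 9 + 2 · 4 = 17
p(4) = ⊕ of these = min[0, -1, 17] = -1.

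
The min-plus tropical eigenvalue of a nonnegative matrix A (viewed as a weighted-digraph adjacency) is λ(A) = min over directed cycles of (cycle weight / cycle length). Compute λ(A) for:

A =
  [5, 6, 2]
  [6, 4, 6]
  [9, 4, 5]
λ(A) = 4

Enumerate directed cycles and compute their means (weight / length). Sample:
  cycle 0 → 0: weight = 5, length = 1, mean = 5/1 ≈ 5.000
  cycle 1 → 1: weight = 4, length = 1, mean = 4/1 ≈ 4.000
  cycle 2 → 2: weight = 5, length = 1, mean = 5/1 ≈ 5.000
  cycle 0 → 1 → 0: weight = 12, length = 2, mean = 12/2 ≈ 6.000
  cycle 0 → 2 → 0: weight = 11, length = 2, mean = 11/2 ≈ 5.500
  cycle 1 → 0 → 1: weight = 12, length = 2, mean = 12/2 ≈ 6.000
Minimum mean = 4.000, attained e.g. along the cycle 1 → 1 with weight 4 and length 1. So λ(A) = 4/1 = 4.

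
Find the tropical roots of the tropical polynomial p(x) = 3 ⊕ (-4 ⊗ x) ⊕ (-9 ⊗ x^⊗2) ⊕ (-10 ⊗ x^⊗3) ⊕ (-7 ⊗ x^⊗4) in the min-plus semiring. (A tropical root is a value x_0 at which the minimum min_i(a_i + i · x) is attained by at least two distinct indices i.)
Roots: {-3, 1, 5, 7}

Each tropical root is a break point of the lower envelope of the lines y = a_i + i · x (there are 5 lines, with slopes 0, 1, ..., 4). Only the lines that attain the minimum somewhere contribute to roots; other lines are dominated. Here the surviving (envelope) indices are i = 4, i = 3, i = 2, i = 1, i = 0.
Intersections between consecutive envelope lines give the roots: for adjacent envelope indices i < j the intersection is x = (a_i − a_j) / (j − i). Reading off the sorted break points: {-3, 1, 5, 7}.
Verification: at each break x_0, at least two indices attain the minimum of min_i(a_i + i · x_0).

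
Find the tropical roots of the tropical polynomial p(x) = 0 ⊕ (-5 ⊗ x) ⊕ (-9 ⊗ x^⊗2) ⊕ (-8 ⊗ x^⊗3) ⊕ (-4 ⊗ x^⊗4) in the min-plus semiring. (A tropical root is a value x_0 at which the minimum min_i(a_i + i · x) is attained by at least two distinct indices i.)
Roots: {-4, -1, 4, 5}

Each tropical root is a break point of the lower envelope of the lines y = a_i + i · x (there are 5 lines, with slopes 0, 1, ..., 4). Only the lines that attain the minimum somewhere contribute to roots; other lines are dominated. Here the surviving (envelope) indices are i = 4, i = 3, i = 2, i = 1, i = 0.
Intersections between consecutive envelope lines give the roots: for adjacent envelope indices i < j the intersection is x = (a_i − a_j) / (j − i). Reading off the sorted break points: {-4, -1, 4, 5}.
Verification: at each break x_0, at least two indices attain the minimum of min_i(a_i + i · x_0).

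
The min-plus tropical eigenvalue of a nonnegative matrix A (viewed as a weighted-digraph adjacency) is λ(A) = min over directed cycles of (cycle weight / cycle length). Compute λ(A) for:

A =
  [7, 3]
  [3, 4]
λ(A) = 3

Enumerate directed cycles and compute their means (weight / length). Sample:
  cycle 0 → 0: weight = 7, length = 1, mean = 7/1 ≈ 7.000
  cycle 1 → 1: weight = 4, length = 1, mean = 4/1 ≈ 4.000
  cycle 0 → 1 → 0: weight = 6, length = 2, mean = 6/2 ≈ 3.000
  cycle 1 → 0 → 1: weight = 6, length = 2, mean = 6/2 ≈ 3.000
Minimum mean = 3.000, attained e.g. along the cycle 0 → 1 → 0 with weight 6 and length 2. So λ(A) = 6/2 = 3.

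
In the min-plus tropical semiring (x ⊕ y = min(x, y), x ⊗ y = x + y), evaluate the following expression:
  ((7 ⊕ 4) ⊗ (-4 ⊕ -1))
((7 ⊕ 4) ⊗ (-4 ⊕ -1)) = 0

Expand innermost to outermost. Recall ⊕ takes the minimum of its arguments and ⊗ takes their sum. Working out the expression ((7 ⊕ 4) ⊗ (-4 ⊕ -1)) gives 0.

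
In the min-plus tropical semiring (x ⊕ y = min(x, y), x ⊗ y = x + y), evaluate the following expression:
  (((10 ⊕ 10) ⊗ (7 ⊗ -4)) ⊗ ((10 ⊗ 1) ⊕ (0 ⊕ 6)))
(((10 ⊕ 10) ⊗ (7 ⊗ -4)) ⊗ ((10 ⊗ 1) ⊕ (0 ⊕ 6))) = 13

Expand innermost to outermost. Recall ⊕ takes the minimum of its arguments and ⊗ takes their sum. Working out the expression (((10 ⊕ 10) ⊗ (7 ⊗ -4)) ⊗ ((10 ⊗ 1) ⊕ (0 ⊕ 6))) gives 13.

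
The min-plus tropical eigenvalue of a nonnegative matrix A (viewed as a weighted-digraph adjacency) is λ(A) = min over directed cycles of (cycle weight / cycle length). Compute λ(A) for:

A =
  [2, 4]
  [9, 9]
λ(A) = 2

Enumerate directed cycles and compute their means (weight / length). Sample:
  cycle 0 → 0: weight = 2, length = 1, mean = 2/1 ≈ 2.000
  cycle 1 → 1: weight = 9, length = 1, mean = 9/1 ≈ 9.000
  cycle 0 → 1 → 0: weight = 13, length = 2, mean = 13/2 ≈ 6.500
  cycle 1 → 0 → 1: weight = 13, length = 2, mean = 13/2 ≈ 6.500
Minimum mean = 2.000, attained e.g. along the cycle 0 → 0 with weight 2 and length 1. So λ(A) = 2/1 = 2.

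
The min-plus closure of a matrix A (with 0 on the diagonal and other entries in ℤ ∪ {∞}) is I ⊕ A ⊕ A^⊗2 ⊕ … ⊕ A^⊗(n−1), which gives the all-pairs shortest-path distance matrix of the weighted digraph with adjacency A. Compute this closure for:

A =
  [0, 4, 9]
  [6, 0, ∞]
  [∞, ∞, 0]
Closure =
  [0, 4, 9]
  [6, 0, 15]
  [∞, ∞, 0]

This is the Floyd-Warshall all-pairs shortest-path computation. For each intermediate vertex k = 0, 1, …, 2, update dist[i][j] ← min(dist[i][j], dist[i][k] + dist[k][j]). The final matrix gives, for each (i, j), the minimum total weight of any directed path from i to j (possibly empty when i = j).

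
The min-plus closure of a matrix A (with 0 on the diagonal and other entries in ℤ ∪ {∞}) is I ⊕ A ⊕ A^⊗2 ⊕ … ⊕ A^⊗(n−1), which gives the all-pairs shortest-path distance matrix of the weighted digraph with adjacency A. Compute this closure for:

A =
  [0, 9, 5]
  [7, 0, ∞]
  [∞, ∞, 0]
Closure =
  [0, 9, 5]
  [7, 0, 12]
  [∞, ∞, 0]

This is the Floyd-Warshall all-pairs shortest-path computation. For each intermediate vertex k = 0, 1, …, 2, update dist[i][j] ← min(dist[i][j], dist[i][k] + dist[k][j]). The final matrix gives, for each (i, j), the minimum total weight of any directed path from i to j (possibly empty when i = j).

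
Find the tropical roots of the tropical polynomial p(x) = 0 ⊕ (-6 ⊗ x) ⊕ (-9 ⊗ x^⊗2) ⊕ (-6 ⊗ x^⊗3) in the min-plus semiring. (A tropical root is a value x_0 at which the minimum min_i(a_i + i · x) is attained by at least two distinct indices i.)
Roots: {-3, 3, 6}

Each tropical root is a break point of the lower envelope of the lines y = a_i + i · x (there are 4 lines, with slopes 0, 1, ..., 3). Only the lines that attain the minimum somewhere contribute to roots; other lines are dominated. Here the surviving (envelope) indices are i = 3, i = 2, i = 1, i = 0.
Intersections between consecutive envelope lines give the roots: for adjacent envelope indices i < j the intersection is x = (a_i − a_j) / (j − i). Reading off the sorted break points: {-3, 3, 6}.
Verification: at each break x_0, at least two indices attain the minimum of min_i(a_i + i · x_0).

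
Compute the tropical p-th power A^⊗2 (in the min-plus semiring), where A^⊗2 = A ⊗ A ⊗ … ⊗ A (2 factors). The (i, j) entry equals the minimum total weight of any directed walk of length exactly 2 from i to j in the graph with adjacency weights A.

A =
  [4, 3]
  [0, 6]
A^⊗2 =
  [3, 7]
  [4, 3]

Each entry (A^⊗2)_ij equals the minimum over all length-2 walks i = v_0 → v_1 → … → v_2 = j of Σ_t A[v_t][v_{t+1}]. For example, for (i, j) = (0, 1) we minimise over 2 possible intermediate vertex sequences; the minimum is 7, attained along the walk 0 → 0 → 1.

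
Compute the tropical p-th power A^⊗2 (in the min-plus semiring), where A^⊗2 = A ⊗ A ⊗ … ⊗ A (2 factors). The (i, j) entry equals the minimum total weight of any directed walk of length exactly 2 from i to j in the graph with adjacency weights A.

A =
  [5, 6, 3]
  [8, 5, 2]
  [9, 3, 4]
A^⊗2 =
  [10, 6, 7]
  [11, 5, 6]
  [11, 7, 5]

Each entry (A^⊗2)_ij equals the minimum over all length-2 walks i = v_0 → v_1 → … → v_2 = j of Σ_t A[v_t][v_{t+1}]. For example, for (i, j) = (0, 2) we minimise over 3 possible intermediate vertex sequences; the minimum is 7, attained along the walk 0 → 2 → 2.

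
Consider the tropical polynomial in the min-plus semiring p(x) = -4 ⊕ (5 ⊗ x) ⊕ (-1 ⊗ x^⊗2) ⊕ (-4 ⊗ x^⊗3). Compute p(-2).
p(-2) = -10

A tropical monomial a ⊗ x^⊗i evaluates to a + i · x. Evaluating each term at x = -2:
  Term 0 contributes -4 + 0 · -2 = -4
  Term 1 contributes 5 + 1 · -2 = 3
  Term 2 contributes -1 + 2 · -2 = -5
  Term 3 contributes -4 + 3 · -2 = -10
p(-2) = ⊕ of these = min[-4, 3, -5, -10] = -10.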